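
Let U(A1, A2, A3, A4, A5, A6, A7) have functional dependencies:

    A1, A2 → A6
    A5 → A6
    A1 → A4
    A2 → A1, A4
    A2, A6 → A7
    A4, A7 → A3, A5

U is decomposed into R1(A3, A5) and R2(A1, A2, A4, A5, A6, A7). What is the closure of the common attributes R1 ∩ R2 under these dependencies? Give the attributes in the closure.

R1 ∩ R2 = {A5}.
A5 → A6 applies, adding A6
Closure: {A5, A6}.

A5, A6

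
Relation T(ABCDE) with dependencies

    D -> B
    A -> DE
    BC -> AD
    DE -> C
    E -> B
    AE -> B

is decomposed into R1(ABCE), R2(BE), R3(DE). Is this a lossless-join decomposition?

Chase test. Columns are ABCDE; row i has aⱼ where attribute j ∈ Ri, else bᵢⱼ.
Initial tableau (one row per fragment):
  row 1: a1 a2 a3 b14 a5
  row 2: b21 a2 b23 b24 a5
  row 3: b31 b32 b33 a4 a5
Rows 1 and 3 agree on E; apply E→B and equate their B entries.
No row becomes fully distinguished — the join is lossy.

No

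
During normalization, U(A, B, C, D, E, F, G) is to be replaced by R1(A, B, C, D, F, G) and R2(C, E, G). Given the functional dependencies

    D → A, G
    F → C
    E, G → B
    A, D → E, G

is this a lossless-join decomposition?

Common attributes: R1 ∩ R2 = {C, G}.
No dependency enlarges {C, G}, so (C, G)⁺ = {C, G}.
The closure contains neither all of R1 = {A, B, C, D, F, G} nor all of R2 = {C, E, G}, so the common attributes are not a superkey of either fragment. The join is lossy.

No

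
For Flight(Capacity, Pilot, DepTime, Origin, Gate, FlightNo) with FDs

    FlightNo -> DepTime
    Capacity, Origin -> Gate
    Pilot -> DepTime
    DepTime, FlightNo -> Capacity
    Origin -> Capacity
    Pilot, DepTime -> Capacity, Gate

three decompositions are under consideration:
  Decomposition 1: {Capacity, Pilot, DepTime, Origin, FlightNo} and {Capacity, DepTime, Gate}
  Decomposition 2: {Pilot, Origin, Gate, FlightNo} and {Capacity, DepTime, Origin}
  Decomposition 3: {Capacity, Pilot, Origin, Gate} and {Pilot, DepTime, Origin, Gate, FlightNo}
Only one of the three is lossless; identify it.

Decomposition 1: common = {Capacity, DepTime}, closure = {Capacity, DepTime} → lossy.
Decomposition 2: common = {Origin}, closure = {Capacity, Origin, Gate} → lossy.
Decomposition 3: common = {Pilot, Origin, Gate}, closure = {Capacity, Pilot, DepTime, Origin, Gate} → lossless.

Decomposition 3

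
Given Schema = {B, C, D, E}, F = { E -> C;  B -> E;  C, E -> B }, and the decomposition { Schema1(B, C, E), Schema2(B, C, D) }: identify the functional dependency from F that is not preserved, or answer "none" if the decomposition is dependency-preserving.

E → C lies within Schema1.
B → E lies within Schema1.
C, E → B lies within Schema1.
Every dependency is enforceable on the fragments, so the decomposition is dependency-preserving.

none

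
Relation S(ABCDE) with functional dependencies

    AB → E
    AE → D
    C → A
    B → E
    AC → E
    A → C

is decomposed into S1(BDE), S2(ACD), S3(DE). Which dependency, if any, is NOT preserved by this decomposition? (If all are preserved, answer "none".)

AC → E

Check AC → E: no single fragment contains all of {ACE}, and the restricted closure of {AC} across the fragments never reaches {E}.
AB → E is preserved.
AE → D is preserved.
C → A is preserved.
B → E is preserved.
A → C is preserved.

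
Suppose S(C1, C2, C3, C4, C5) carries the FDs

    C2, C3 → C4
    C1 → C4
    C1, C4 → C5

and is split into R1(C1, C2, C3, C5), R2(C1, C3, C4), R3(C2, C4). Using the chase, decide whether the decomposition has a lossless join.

Yes

Chase test. Columns are C1, C2, C3, C4, C5; row i has aⱼ where attribute j ∈ Ri, else bᵢⱼ.
Initial tableau (one row per fragment):
  row 1: a1 a2 a3 b14 a5
  row 2: a1 b22 a3 a4 b25
  row 3: b31 a2 b33 a4 b35
Rows 1 and 2 agree on C1; apply C1→C4 and equate their C4 entries.
Rows 1 and 2 agree on C1, C4; apply C1, C4→C5 and equate their C5 entries.
Row 1 is now all distinguished symbols — the join is lossless.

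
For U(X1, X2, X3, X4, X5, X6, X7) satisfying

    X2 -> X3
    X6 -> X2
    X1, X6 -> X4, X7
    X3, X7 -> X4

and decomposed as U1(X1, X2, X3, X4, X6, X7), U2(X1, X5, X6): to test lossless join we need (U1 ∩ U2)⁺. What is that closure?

X1, X2, X3, X4, X6, X7

U1 ∩ U2 = {X1, X6}.
X6 → X2 applies, adding X2
X1, X6 → X4, X7 applies, adding X4, X7
X2 → X3 applies, adding X3
Closure: {X1, X2, X3, X4, X6, X7}.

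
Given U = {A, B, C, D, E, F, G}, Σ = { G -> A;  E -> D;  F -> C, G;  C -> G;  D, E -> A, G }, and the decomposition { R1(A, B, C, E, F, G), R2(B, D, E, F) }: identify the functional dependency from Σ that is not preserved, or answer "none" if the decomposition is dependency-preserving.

none

G → A lies within R1.
E → D lies within R2.
F → C, G lies within R1.
C → G lies within R1.
D, E → A, G: restricted closure across fragments reaches A, G.
Every dependency is enforceable on the fragments, so the decomposition is dependency-preserving.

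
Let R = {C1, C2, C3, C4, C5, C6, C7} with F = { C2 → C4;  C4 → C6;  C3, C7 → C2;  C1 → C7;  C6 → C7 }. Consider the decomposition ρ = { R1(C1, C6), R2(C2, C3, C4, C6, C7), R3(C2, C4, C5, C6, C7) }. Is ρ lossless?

No

Chase test. Columns are C1, C2, C3, C4, C5, C6, C7; row i has aⱼ where attribute j ∈ Ri, else bᵢⱼ.
Initial tableau (one row per fragment):
  row 1: a1 b12 b13 b14 b15 a6 b17
  row 2: b21 a2 a3 a4 b25 a6 a7
  row 3: b31 a2 b33 a4 a5 a6 a7
Rows 1 and 2 agree on C6; apply C6→C7 and equate their C7 entries.
No row becomes fully distinguished — the join is lossy.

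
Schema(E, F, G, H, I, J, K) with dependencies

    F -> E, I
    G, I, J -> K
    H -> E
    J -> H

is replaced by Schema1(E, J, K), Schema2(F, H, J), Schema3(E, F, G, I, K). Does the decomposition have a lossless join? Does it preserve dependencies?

lossy and not dependency-preserving

Lossless test (chase): Rows 2 and 3 agree on F; apply F→E, I and equate their E, I entries. Rows 1 and 2 agree on J; apply J→H and equate their H entries. No row becomes fully distinguished — the join is lossy.
Dependency preservation: the restricted closure of {G, I, J} across the fragments never reaches {K}, so G, I, J → K cannot be enforced without a join — not preserved.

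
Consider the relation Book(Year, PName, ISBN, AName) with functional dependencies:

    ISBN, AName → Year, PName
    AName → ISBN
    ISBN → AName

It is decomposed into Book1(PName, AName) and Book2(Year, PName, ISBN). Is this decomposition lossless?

No

Common attributes: Book1 ∩ Book2 = {PName}.
No dependency enlarges {PName}, so (PName)⁺ = {PName}.
The closure contains neither all of Book1 = {PName, AName} nor all of Book2 = {Year, PName, ISBN}, so the common attributes are not a superkey of either fragment. The join is lossy.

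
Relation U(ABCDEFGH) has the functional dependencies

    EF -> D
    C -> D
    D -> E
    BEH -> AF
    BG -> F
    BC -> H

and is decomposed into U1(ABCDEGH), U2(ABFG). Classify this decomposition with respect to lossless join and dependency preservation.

lossless but not dependency-preserving

Lossless test: (ABG)⁺ = {ABFG}, which contains all of one fragment — lossless.
Dependency preservation: the restricted closure of {EF} across the fragments never reaches {D}, so EF → D cannot be enforced without a join — not preserved.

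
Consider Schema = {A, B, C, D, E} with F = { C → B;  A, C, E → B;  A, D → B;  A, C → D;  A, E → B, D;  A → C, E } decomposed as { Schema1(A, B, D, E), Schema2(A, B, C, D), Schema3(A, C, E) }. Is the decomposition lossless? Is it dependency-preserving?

lossless and dependency-preserving

Lossless test (chase): Rows 2 and 3 agree on C; apply C→B and equate their B entries. Rows 2 and 3 agree on A, C; apply A, C→D and equate their D entries. Rows 1 and 2 agree on A; apply A→C, E and equate their C, E entries. Row 1 is now all distinguished symbols — the join is lossless.
Dependency preservation: A, C, E → B is not contained in any single fragment, but the restricted closure of its left-hand side across the fragments still reaches the right-hand side; the remaining FDs each lie inside some fragment. All dependencies are preserved.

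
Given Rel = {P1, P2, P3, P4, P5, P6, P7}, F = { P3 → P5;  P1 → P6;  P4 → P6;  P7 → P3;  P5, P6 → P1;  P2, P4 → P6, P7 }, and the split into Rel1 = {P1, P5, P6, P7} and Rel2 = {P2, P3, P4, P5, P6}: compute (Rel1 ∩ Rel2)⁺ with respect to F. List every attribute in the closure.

Rel1 ∩ Rel2 = {P5, P6}.
P5, P6 → P1 applies, adding P1
Closure: {P1, P5, P6}.

P1, P5, P6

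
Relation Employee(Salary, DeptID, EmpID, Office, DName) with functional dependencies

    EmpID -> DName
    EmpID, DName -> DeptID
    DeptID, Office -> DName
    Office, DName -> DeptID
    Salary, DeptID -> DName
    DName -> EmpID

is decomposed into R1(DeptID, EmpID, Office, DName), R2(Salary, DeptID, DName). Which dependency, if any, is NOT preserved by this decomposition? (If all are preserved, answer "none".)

EmpID → DName lies within R1.
EmpID, DName → DeptID lies within R1.
DeptID, Office → DName lies within R1.
Office, DName → DeptID lies within R1.
Salary, DeptID → DName lies within R2.
DName → EmpID lies within R1.
Every dependency is enforceable on the fragments, so the decomposition is dependency-preserving.

none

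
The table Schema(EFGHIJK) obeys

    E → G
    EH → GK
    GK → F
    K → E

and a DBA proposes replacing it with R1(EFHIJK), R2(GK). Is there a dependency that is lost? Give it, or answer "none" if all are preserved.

Check E → G: no single fragment contains all of {EG}, and the restricted closure of {E} across the fragments never reaches {G}.
EH → GK is preserved.
GK → F is preserved.
K → E is preserved.

E → G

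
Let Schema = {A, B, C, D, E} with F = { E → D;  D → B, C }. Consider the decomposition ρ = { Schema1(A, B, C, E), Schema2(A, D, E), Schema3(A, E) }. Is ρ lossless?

Chase test. Columns are A, B, C, D, E; row i has aⱼ where attribute j ∈ Schemai, else bᵢⱼ.
Initial tableau (one row per fragment):
  row 1: a1 a2 a3 b14 a5
  row 2: a1 b22 b23 a4 a5
  row 3: a1 b32 b33 b34 a5
Rows 1 and 2 agree on E; apply E→D and equate their D entries.
Rows 1 and 3 agree on E; apply E→D and equate their D entries.
Rows 1 and 2 agree on D; apply D→B, C and equate their B, C entries.
Rows 1 and 3 agree on D; apply D→B, C and equate their B, C entries.
Row 1 is now all distinguished symbols — the join is lossless.

Yes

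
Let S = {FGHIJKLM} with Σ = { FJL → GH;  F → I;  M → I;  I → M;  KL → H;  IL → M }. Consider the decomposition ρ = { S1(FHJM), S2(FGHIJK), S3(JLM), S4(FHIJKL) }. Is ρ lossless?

No

Chase test. Columns are FGHIJKLM; row i has aⱼ where attribute j ∈ Si, else bᵢⱼ.
Initial tableau (one row per fragment):
  row 1: a1 b12 a3 b14 a5 b16 b17 a8
  row 2: a1 a2 a3 a4 a5 a6 b27 b28
  row 3: b31 b32 b33 b34 a5 b36 a7 a8
  row 4: a1 b42 a3 a4 a5 a6 a7 b48
Rows 1 and 2 agree on F; apply F→I and equate their I entries.
Rows 1 and 3 agree on M; apply M→I and equate their I entries.
Rows 1 and 2 agree on I; apply I→M and equate their M entries.
Rows 1 and 4 agree on I; apply I→M and equate their M entries.
No row becomes fully distinguished — the join is lossy.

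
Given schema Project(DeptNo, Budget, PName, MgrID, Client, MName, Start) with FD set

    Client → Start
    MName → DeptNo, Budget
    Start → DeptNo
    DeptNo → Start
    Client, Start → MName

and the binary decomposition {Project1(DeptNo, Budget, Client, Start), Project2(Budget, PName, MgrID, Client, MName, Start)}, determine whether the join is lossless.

Yes

Common attributes: Project1 ∩ Project2 = {Budget, Client, Start}.
Closure of {Budget, Client, Start}: Start → DeptNo applies, adding DeptNo; Client, Start → MName applies, adding MName. So (Budget, Client, Start)⁺ = {DeptNo, Budget, Client, MName, Start}.
This closure contains every attribute of Project1, so Project1 ∩ Project2 → Project1. The join is lossless.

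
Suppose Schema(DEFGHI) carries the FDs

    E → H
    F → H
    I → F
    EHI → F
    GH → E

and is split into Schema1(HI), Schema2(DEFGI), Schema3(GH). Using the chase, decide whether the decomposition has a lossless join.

Chase test. Columns are DEFGHI; row i has aⱼ where attribute j ∈ Schemai, else bᵢⱼ.
Initial tableau (one row per fragment):
  row 1: b11 b12 b13 b14 a5 a6
  row 2: a1 a2 a3 a4 b25 a6
  row 3: b31 b32 b33 a4 a5 b36
Rows 1 and 2 agree on I; apply I→F and equate their F entries.
Rows 1 and 2 agree on F; apply F→H and equate their H entries.
Rows 2 and 3 agree on GH; apply GH→E and equate their E entries.
Row 2 is now all distinguished symbols — the join is lossless.

Yes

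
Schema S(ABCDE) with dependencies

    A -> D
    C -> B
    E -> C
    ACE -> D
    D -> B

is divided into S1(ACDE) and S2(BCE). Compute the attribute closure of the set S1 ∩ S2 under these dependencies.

S1 ∩ S2 = {CE}.
C → B applies, adding B
Closure: {BCE}.

BCE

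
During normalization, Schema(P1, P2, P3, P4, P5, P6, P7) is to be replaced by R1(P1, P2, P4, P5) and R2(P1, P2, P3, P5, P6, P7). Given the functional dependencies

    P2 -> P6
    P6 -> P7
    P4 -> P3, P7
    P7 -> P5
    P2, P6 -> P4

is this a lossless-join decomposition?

Yes

Common attributes: R1 ∩ R2 = {P1, P2, P5}.
Closure of {P1, P2, P5}: P2 → P6 applies, adding P6; P6 → P7 applies, adding P7; P2, P6 → P4 applies, adding P4; P4 → P3, P7 applies, adding P3. So (P1, P2, P5)⁺ = {P1, P2, P3, P4, P5, P6, P7}.
This closure contains every attribute of R1, so R1 ∩ R2 → R1. The join is lossless.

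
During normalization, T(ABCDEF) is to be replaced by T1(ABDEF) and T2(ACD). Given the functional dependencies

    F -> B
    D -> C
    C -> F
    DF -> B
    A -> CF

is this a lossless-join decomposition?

Yes

Common attributes: T1 ∩ T2 = {AD}.
Closure of {AD}: D → C applies, adding C; C → F applies, adding F; DF → B applies, adding B. So (AD)⁺ = {ABCDF}.
This closure contains every attribute of T2, so T1 ∩ T2 → T2. The join is lossless.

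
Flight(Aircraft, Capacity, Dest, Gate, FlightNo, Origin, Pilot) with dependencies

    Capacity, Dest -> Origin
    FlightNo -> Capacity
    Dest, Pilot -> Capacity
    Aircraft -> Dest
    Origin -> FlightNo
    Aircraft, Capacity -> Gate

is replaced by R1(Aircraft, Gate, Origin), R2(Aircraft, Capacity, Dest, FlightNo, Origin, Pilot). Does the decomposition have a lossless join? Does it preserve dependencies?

lossless and dependency-preserving

Lossless test: (Aircraft, Origin)⁺ = {Aircraft, Capacity, Dest, Gate, FlightNo, Origin}, which contains all of one fragment — lossless.
Dependency preservation: Aircraft, Capacity → Gate is not contained in any single fragment, but the restricted closure of its left-hand side across the fragments still reaches the right-hand side; the remaining FDs each lie inside some fragment. All dependencies are preserved.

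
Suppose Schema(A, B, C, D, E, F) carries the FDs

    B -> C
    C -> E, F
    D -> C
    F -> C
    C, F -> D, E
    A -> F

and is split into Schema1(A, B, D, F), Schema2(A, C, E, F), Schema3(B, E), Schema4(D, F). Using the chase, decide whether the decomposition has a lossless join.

Chase test. Columns are A, B, C, D, E, F; row i has aⱼ where attribute j ∈ Schemai, else bᵢⱼ.
Initial tableau (one row per fragment):
  row 1: a1 a2 b13 a4 b15 a6
  row 2: a1 b22 a3 b24 a5 a6
  row 3: b31 a2 b33 b34 a5 b36
  row 4: b41 b42 b43 a4 b45 a6
Rows 1 and 3 agree on B; apply B→C and equate their C entries.
Rows 1 and 3 agree on C; apply C→E, F and equate their E, F entries.
Rows 1 and 4 agree on D; apply D→C and equate their C entries.
Rows 1 and 2 agree on F; apply F→C and equate their C entries.
Rows 1 and 2 agree on C, F; apply C, F→D, E and equate their D, E entries.
Rows 1 and 3 agree on C, F; apply C, F→D, E and equate their D, E entries.
Rows 1 and 4 agree on C, F; apply C, F→D, E and equate their D, E entries.
Row 1 is now all distinguished symbols — the join is lossless.

Yes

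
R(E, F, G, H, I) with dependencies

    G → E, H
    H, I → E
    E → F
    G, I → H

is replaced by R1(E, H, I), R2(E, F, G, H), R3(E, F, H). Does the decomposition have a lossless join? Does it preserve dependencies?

Lossless test (chase): Rows 1 and 2 agree on E; apply E→F and equate their F entries. No row becomes fully distinguished — the join is lossy.
Dependency preservation: G, I → H is not contained in any single fragment, but the restricted closure of its left-hand side across the fragments still reaches the right-hand side; the remaining FDs each lie inside some fragment. All dependencies are preserved.

lossy but dependency-preserving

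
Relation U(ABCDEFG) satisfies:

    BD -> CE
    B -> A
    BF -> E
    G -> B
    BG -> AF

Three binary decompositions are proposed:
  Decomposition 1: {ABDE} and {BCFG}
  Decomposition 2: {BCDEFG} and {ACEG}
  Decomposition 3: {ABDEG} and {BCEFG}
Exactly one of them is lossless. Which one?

Decomposition 1: common = {B}, closure = {AB} → lossy.
Decomposition 2: common = {CEG}, closure = {ABCEFG} → lossless.
Decomposition 3: common = {BEG}, closure = {ABEFG} → lossy.

Decomposition 2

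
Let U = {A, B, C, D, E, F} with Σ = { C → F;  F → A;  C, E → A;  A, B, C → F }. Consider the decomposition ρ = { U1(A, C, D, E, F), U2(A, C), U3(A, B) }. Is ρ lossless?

No

Chase test. Columns are A, B, C, D, E, F; row i has aⱼ where attribute j ∈ Ui, else bᵢⱼ.
Initial tableau (one row per fragment):
  row 1: a1 b12 a3 a4 a5 a6
  row 2: a1 b22 a3 b24 b25 b26
  row 3: a1 a2 b33 b34 b35 b36
Rows 1 and 2 agree on C; apply C→F and equate their F entries.
No row becomes fully distinguished — the join is lossy.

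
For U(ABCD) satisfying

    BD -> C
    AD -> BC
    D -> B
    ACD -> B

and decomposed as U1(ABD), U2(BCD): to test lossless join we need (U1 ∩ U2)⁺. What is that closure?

BCD

U1 ∩ U2 = {BD}.
BD → C applies, adding C
Closure: {BCD}.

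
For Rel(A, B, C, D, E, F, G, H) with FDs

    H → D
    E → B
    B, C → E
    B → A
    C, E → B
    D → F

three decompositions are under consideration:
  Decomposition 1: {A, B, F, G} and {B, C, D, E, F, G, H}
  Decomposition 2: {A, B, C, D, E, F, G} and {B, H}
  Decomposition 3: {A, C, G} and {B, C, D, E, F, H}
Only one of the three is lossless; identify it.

Decomposition 1

Decomposition 1: common = {B, F, G}, closure = {A, B, F, G} → lossless.
Decomposition 2: common = {B}, closure = {A, B} → lossy.
Decomposition 3: common = {C}, closure = {C} → lossy.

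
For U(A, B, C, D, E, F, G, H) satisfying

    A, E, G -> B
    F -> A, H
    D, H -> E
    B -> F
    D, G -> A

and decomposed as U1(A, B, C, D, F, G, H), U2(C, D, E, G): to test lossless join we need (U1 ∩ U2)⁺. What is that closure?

A, C, D, G

U1 ∩ U2 = {C, D, G}.
D, G → A applies, adding A
Closure: {A, C, D, G}.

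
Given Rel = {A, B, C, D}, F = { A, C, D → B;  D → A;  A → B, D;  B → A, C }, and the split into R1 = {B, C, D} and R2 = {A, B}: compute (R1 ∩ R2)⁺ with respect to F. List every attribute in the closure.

R1 ∩ R2 = {B}.
B → A, C applies, adding A, C
A → B, D applies, adding D
Closure: {A, B, C, D}.

A, B, C, D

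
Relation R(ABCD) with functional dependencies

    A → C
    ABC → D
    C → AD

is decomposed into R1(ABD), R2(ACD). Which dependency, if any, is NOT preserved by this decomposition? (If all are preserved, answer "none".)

A → C lies within R2.
ABC → D: restricted closure across fragments reaches D.
C → AD lies within R2.
Every dependency is enforceable on the fragments, so the decomposition is dependency-preserving.

none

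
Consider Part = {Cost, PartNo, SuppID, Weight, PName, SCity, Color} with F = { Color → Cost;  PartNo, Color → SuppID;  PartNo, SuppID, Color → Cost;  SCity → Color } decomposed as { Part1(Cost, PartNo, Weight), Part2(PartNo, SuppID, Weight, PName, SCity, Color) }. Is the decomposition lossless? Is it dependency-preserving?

Lossless test: (PartNo, Weight)⁺ = {PartNo, Weight}, which is a superkey of neither fragment — lossy.
Dependency preservation: the restricted closure of {Color} across the fragments never reaches {Cost}, so Color → Cost cannot be enforced without a join — not preserved.

lossy and not dependency-preserving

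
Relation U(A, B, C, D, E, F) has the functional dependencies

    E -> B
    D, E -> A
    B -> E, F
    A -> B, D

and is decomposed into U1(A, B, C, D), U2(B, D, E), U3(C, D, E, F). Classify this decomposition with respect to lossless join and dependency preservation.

lossless and dependency-preserving

Lossless test (chase): Rows 2 and 3 agree on E; apply E→B and equate their B entries. Rows 2 and 3 agree on D, E; apply D, E→A and equate their A entries. Rows 1 and 2 agree on B; apply B→E, F and equate their E, F entries. Rows 1 and 3 agree on B; apply B→E, F and equate their E, F entries. Rows 1 and 2 agree on D, E; apply D, E→A and equate their A entries. Row 1 is now all distinguished symbols — the join is lossless.
Dependency preservation: D, E → A; B → E, F are not contained in any single fragment, but the restricted closure of each left-hand side across the fragments still reaches the right-hand side; the remaining FDs each lie inside some fragment. All dependencies are preserved.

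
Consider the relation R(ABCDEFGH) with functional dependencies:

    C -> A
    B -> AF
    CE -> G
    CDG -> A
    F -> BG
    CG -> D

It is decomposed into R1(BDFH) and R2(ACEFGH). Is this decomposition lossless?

Common attributes: R1 ∩ R2 = {FH}.
Closure of {FH}: F → BG applies, adding BG; B → AF applies, adding A. So (FH)⁺ = {ABFGH}.
The closure contains neither all of R1 = {BDFH} nor all of R2 = {ACEFGH}, so the common attributes are not a superkey of either fragment. The join is lossy.

No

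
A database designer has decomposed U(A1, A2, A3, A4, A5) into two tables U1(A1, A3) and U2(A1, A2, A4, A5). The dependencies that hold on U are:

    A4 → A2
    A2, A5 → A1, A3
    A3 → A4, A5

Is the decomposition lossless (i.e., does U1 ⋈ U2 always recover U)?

Common attributes: U1 ∩ U2 = {A1}.
No dependency enlarges {A1}, so (A1)⁺ = {A1}.
The closure contains neither all of U1 = {A1, A3} nor all of U2 = {A1, A2, A4, A5}, so the common attributes are not a superkey of either fragment. The join is lossy.

No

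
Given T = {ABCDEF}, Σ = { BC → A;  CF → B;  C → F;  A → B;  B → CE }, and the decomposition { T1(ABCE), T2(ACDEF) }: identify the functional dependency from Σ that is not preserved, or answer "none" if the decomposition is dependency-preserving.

BC → A lies within T1.
CF → B: restricted closure across fragments reaches B.
C → F lies within T2.
A → B lies within T1.
B → CE lies within T1.
Every dependency is enforceable on the fragments, so the decomposition is dependency-preserving.

none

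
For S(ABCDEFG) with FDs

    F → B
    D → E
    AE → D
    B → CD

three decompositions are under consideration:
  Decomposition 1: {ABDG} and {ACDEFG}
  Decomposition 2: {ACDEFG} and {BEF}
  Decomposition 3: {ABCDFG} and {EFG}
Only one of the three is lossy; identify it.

Decomposition 1

Decomposition 1: common = {ADG}, closure = {ADEG} → lossy.
Decomposition 2: common = {EF}, closure = {BCDEF} → lossless.
Decomposition 3: common = {FG}, closure = {BCDEFG} → lossless.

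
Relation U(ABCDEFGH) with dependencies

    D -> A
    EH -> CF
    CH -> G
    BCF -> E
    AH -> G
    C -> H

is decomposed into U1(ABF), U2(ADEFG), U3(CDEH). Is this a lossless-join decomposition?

No

Chase test. Columns are ABCDEFGH; row i has aⱼ where attribute j ∈ Ui, else bᵢⱼ.
Initial tableau (one row per fragment):
  row 1: a1 a2 b13 b14 b15 a6 b17 b18
  row 2: a1 b22 b23 a4 a5 a6 a7 b28
  row 3: b31 b32 a3 a4 a5 b36 b37 a8
Rows 2 and 3 agree on D; apply D→A and equate their A entries.
No row becomes fully distinguished — the join is lossy.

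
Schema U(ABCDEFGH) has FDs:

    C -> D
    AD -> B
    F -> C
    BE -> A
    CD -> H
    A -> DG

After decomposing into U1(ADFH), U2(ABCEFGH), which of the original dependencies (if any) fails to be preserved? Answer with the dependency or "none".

Check C → D: no single fragment contains all of {CD}, and the restricted closure of {C} across the fragments never reaches {D}.
AD → B is preserved.
F → C is preserved.
BE → A is preserved.
CD → H is preserved.
A → DG is preserved.

C -> D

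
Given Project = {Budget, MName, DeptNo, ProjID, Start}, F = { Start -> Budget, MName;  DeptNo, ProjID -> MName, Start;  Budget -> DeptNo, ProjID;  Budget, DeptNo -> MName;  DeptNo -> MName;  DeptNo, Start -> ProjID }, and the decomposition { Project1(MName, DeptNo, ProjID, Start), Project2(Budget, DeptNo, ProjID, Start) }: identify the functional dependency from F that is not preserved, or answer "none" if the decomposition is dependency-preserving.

none

Start → Budget, MName: restricted closure across fragments reaches Budget, MName.
DeptNo, ProjID → MName, Start lies within Project1.
Budget → DeptNo, ProjID lies within Project2.
Budget, DeptNo → MName: restricted closure across fragments reaches MName.
DeptNo → MName lies within Project1.
DeptNo, Start → ProjID lies within Project1.
Every dependency is enforceable on the fragments, so the decomposition is dependency-preserving.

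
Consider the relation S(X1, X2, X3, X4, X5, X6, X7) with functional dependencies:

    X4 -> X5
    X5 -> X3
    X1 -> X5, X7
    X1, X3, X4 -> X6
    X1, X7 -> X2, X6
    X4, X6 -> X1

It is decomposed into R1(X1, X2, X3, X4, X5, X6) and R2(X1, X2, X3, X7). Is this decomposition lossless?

Yes

Common attributes: R1 ∩ R2 = {X1, X2, X3}.
Closure of {X1, X2, X3}: X1 → X5, X7 applies, adding X5, X7; X1, X7 → X2, X6 applies, adding X6. So (X1, X2, X3)⁺ = {X1, X2, X3, X5, X6, X7}.
This closure contains every attribute of R2, so R1 ∩ R2 → R2. The join is lossless.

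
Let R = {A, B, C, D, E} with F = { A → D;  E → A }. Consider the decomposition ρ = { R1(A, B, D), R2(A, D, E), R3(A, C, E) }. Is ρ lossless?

Chase test. Columns are A, B, C, D, E; row i has aⱼ where attribute j ∈ Ri, else bᵢⱼ.
Initial tableau (one row per fragment):
  row 1: a1 a2 b13 a4 b15
  row 2: a1 b22 b23 a4 a5
  row 3: a1 b32 a3 b34 a5
Rows 1 and 3 agree on A; apply A→D and equate their D entries.
No row becomes fully distinguished — the join is lossy.

No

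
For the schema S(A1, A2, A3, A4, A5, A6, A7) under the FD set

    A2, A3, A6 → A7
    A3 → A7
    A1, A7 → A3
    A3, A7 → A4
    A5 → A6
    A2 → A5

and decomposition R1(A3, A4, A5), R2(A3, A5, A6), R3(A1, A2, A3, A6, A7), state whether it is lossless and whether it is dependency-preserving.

lossy and not dependency-preserving

Lossless test (chase): Rows 1 and 2 agree on A3; apply A3→A7 and equate their A7 entries. Rows 1 and 3 agree on A3; apply A3→A7 and equate their A7 entries. Rows 1 and 2 agree on A3, A7; apply A3, A7→A4 and equate their A4 entries. Rows 1 and 3 agree on A3, A7; apply A3, A7→A4 and equate their A4 entries. Rows 1 and 2 agree on A5; apply A5→A6 and equate their A6 entries. No row becomes fully distinguished — the join is lossy.
Dependency preservation: the restricted closure of {A2} across the fragments never reaches {A5}, so A2 → A5 cannot be enforced without a join — not preserved.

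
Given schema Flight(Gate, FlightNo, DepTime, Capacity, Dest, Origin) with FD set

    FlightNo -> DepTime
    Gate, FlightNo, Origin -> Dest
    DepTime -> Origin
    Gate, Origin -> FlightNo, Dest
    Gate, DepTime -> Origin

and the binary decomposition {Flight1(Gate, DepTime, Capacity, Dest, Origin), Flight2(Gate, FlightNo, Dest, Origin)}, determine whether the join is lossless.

Yes

Common attributes: Flight1 ∩ Flight2 = {Gate, Dest, Origin}.
Closure of {Gate, Dest, Origin}: Gate, Origin → FlightNo, Dest applies, adding FlightNo; FlightNo → DepTime applies, adding DepTime. So (Gate, Dest, Origin)⁺ = {Gate, FlightNo, DepTime, Dest, Origin}.
This closure contains every attribute of Flight2, so Flight1 ∩ Flight2 → Flight2. The join is lossless.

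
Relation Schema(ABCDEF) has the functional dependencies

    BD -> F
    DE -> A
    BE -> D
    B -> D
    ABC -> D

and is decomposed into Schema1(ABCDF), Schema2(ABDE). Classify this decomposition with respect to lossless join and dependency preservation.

Lossless test: (ABD)⁺ = {ABDF}, which is a superkey of neither fragment — lossy.
Dependency preservation: every FD's attributes lie within a single fragment, so each can be enforced locally — preserved.

lossy but dependency-preserving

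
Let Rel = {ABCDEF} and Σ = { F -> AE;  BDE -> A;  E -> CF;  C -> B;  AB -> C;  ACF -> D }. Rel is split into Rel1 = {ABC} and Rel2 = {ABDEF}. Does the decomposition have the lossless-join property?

Yes

Common attributes: Rel1 ∩ Rel2 = {AB}.
Closure of {AB}: AB → C applies, adding C. So (AB)⁺ = {ABC}.
This closure contains every attribute of Rel1, so Rel1 ∩ Rel2 → Rel1. The join is lossless.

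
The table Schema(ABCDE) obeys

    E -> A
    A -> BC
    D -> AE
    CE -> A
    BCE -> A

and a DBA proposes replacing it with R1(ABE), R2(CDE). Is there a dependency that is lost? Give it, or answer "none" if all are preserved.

Check A → BC: no single fragment contains all of {ABC}, and the restricted closure of {A} across the fragments never reaches {BC}.
E → A is preserved.
D → AE is preserved.
CE → A is preserved.
BCE → A is preserved.

A -> BC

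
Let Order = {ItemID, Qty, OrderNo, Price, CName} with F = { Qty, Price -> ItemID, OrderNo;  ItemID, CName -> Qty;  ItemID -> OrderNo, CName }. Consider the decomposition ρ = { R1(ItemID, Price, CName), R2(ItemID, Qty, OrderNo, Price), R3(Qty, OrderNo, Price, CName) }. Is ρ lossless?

Yes

Chase test. Columns are ItemID, Qty, OrderNo, Price, CName; row i has aⱼ where attribute j ∈ Ri, else bᵢⱼ.
Initial tableau (one row per fragment):
  row 1: a1 b12 b13 a4 a5
  row 2: a1 a2 a3 a4 b25
  row 3: b31 a2 a3 a4 a5
Rows 2 and 3 agree on Qty, Price; apply Qty, Price→ItemID, OrderNo and equate their ItemID, OrderNo entries.
Rows 1 and 3 agree on ItemID, CName; apply ItemID, CName→Qty and equate their Qty entries.
Rows 1 and 2 agree on ItemID; apply ItemID→OrderNo, CName and equate their OrderNo, CName entries.
Row 1 is now all distinguished symbols — the join is lossless.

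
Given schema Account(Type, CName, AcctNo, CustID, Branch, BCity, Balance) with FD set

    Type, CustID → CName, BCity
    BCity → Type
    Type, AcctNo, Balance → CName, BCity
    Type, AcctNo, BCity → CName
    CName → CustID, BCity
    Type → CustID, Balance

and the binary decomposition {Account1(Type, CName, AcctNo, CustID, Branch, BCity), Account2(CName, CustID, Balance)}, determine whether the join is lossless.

Common attributes: Account1 ∩ Account2 = {CName, CustID}.
Closure of {CName, CustID}: CName → CustID, BCity applies, adding BCity; BCity → Type applies, adding Type; Type → CustID, Balance applies, adding Balance. So (CName, CustID)⁺ = {Type, CName, CustID, BCity, Balance}.
This closure contains every attribute of Account2, so Account1 ∩ Account2 → Account2. The join is lossless.

Yes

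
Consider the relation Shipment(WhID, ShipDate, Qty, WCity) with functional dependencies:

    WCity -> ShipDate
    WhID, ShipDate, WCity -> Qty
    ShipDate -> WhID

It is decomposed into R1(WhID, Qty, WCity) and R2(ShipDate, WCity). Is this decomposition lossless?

Yes

Common attributes: R1 ∩ R2 = {WCity}.
Closure of {WCity}: WCity → ShipDate applies, adding ShipDate; ShipDate → WhID applies, adding WhID; WhID, ShipDate, WCity → Qty applies, adding Qty. So (WCity)⁺ = {WhID, ShipDate, Qty, WCity}.
This closure contains every attribute of R1, so R1 ∩ R2 → R1. The join is lossless.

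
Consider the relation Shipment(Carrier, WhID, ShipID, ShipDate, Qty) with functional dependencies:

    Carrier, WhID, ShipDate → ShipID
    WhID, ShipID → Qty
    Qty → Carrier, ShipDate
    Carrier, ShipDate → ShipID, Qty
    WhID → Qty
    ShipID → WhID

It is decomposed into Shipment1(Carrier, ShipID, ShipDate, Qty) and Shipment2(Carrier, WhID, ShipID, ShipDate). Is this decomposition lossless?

Yes

Common attributes: Shipment1 ∩ Shipment2 = {Carrier, ShipID, ShipDate}.
Closure of {Carrier, ShipID, ShipDate}: Carrier, ShipDate → ShipID, Qty applies, adding Qty; ShipID → WhID applies, adding WhID. So (Carrier, ShipID, ShipDate)⁺ = {Carrier, WhID, ShipID, ShipDate, Qty}.
This closure contains every attribute of Shipment1, so Shipment1 ∩ Shipment2 → Shipment1. The join is lossless.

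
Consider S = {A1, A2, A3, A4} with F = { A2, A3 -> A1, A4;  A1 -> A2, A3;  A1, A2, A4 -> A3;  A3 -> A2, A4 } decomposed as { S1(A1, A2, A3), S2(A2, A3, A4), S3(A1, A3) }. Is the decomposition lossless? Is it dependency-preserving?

lossless and dependency-preserving

Lossless test (chase): Rows 1 and 2 agree on A2, A3; apply A2, A3→A1, A4 and equate their A1, A4 entries. Rows 1 and 3 agree on A1; apply A1→A2, A3 and equate their A2, A3 entries. Rows 1 and 3 agree on A3; apply A3→A2, A4 and equate their A2, A4 entries. Row 1 is now all distinguished symbols — the join is lossless.
Dependency preservation: A2, A3 → A1, A4; A1, A2, A4 → A3 are not contained in any single fragment, but the restricted closure of each left-hand side across the fragments still reaches the right-hand side; the remaining FDs each lie inside some fragment. All dependencies are preserved.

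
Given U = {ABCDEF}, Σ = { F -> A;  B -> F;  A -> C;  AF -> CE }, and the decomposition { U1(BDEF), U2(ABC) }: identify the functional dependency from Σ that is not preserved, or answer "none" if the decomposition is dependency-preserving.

Check F → A: no single fragment contains all of {AF}, and the restricted closure of {F} across the fragments never reaches {A}.
B → F is preserved.
A → C is preserved.
AF → CE is preserved.

F -> A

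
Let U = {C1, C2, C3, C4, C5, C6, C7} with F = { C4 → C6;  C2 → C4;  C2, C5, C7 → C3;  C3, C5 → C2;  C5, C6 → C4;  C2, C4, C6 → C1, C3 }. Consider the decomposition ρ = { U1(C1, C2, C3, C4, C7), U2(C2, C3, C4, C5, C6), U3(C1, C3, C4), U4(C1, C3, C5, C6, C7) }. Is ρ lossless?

Chase test. Columns are C1, C2, C3, C4, C5, C6, C7; row i has aⱼ where attribute j ∈ Ui, else bᵢⱼ.
Initial tableau (one row per fragment):
  row 1: a1 a2 a3 a4 b15 b16 a7
  row 2: b21 a2 a3 a4 a5 a6 b27
  row 3: a1 b32 a3 a4 b35 b36 b37
  row 4: a1 b42 a3 b44 a5 a6 a7
Rows 1 and 2 agree on C4; apply C4→C6 and equate their C6 entries.
Rows 1 and 3 agree on C4; apply C4→C6 and equate their C6 entries.
Rows 2 and 4 agree on C3, C5; apply C3, C5→C2 and equate their C2 entries.
Rows 2 and 4 agree on C5, C6; apply C5, C6→C4 and equate their C4 entries.
Rows 1 and 2 agree on C2, C4, C6; apply C2, C4, C6→C1, C3 and equate their C1, C3 entries.
Row 4 is now all distinguished symbols — the join is lossless.

Yes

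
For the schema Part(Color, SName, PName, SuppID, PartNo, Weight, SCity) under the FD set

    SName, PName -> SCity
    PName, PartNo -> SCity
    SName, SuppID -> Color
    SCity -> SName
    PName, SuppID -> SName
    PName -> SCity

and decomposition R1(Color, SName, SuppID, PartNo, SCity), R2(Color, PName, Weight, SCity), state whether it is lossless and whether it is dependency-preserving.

lossy but dependency-preserving

Lossless test: (Color, SCity)⁺ = {Color, SName, SCity}, which is a superkey of neither fragment — lossy.
Dependency preservation: SName, PName → SCity; PName, PartNo → SCity; PName, SuppID → SName are not contained in any single fragment, but the restricted closure of each left-hand side across the fragments still reaches the right-hand side; the remaining FDs each lie inside some fragment. All dependencies are preserved.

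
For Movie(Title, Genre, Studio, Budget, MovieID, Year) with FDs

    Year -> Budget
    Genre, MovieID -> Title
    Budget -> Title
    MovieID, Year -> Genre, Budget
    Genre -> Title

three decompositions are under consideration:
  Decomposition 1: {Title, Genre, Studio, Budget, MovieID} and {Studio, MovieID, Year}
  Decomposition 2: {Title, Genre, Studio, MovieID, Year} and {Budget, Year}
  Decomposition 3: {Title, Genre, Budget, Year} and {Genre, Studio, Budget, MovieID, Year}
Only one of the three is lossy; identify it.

Decomposition 1

Decomposition 1: common = {Studio, MovieID}, closure = {Studio, MovieID} → lossy.
Decomposition 2: common = {Year}, closure = {Title, Budget, Year} → lossless.
Decomposition 3: common = {Genre, Budget, Year}, closure = {Title, Genre, Budget, Year} → lossless.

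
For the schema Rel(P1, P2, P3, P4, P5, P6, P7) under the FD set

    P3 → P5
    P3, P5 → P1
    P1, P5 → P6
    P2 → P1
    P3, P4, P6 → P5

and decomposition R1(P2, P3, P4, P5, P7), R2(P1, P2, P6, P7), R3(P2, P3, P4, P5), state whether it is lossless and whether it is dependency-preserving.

lossy and not dependency-preserving

Lossless test (chase): Rows 1 and 3 agree on P3, P5; apply P3, P5→P1 and equate their P1 entries. Rows 1 and 3 agree on P1, P5; apply P1, P5→P6 and equate their P6 entries. Rows 1 and 2 agree on P2; apply P2→P1 and equate their P1 entries. No row becomes fully distinguished — the join is lossy.
Dependency preservation: the restricted closure of {P3, P5} across the fragments never reaches {P1}, so P3, P5 → P1 cannot be enforced without a join — not preserved.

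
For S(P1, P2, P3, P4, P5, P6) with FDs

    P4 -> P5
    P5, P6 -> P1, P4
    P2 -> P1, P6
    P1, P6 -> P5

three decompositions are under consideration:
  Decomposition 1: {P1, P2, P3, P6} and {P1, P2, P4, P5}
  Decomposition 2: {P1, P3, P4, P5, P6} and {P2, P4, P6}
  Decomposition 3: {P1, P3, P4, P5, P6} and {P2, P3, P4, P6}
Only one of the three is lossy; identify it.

Decomposition 1: common = {P1, P2}, closure = {P1, P2, P4, P5, P6} → lossless.
Decomposition 2: common = {P4, P6}, closure = {P1, P4, P5, P6} → lossy.
Decomposition 3: common = {P3, P4, P6}, closure = {P1, P3, P4, P5, P6} → lossless.

Decomposition 2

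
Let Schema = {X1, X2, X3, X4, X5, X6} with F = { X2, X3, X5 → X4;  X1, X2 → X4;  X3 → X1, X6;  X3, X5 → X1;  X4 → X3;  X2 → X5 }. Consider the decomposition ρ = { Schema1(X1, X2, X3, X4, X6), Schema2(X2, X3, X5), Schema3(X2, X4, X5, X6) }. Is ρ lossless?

Chase test. Columns are X1, X2, X3, X4, X5, X6; row i has aⱼ where attribute j ∈ Schemai, else bᵢⱼ.
Initial tableau (one row per fragment):
  row 1: a1 a2 a3 a4 b15 a6
  row 2: b21 a2 a3 b24 a5 b26
  row 3: b31 a2 b33 a4 a5 a6
Rows 1 and 2 agree on X3; apply X3→X1, X6 and equate their X1, X6 entries.
Rows 1 and 3 agree on X4; apply X4→X3 and equate their X3 entries.
Rows 1 and 2 agree on X2; apply X2→X5 and equate their X5 entries.
Rows 1 and 2 agree on X2, X3, X5; apply X2, X3, X5→X4 and equate their X4 entries.
Rows 1 and 3 agree on X3; apply X3→X1, X6 and equate their X1, X6 entries.
Row 1 is now all distinguished symbols — the join is lossless.

Yes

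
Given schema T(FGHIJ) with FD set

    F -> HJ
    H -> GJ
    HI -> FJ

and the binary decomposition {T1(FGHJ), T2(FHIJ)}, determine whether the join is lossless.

Yes

Common attributes: T1 ∩ T2 = {FHJ}.
Closure of {FHJ}: H → GJ applies, adding G. So (FHJ)⁺ = {FGHJ}.
This closure contains every attribute of T1, so T1 ∩ T2 → T1. The join is lossless.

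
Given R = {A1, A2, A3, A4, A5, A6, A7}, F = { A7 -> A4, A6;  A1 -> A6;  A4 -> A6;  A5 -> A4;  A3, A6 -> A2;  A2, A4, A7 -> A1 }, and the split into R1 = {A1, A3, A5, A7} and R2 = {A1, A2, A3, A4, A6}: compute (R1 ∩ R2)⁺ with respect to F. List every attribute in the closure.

A1, A2, A3, A6

R1 ∩ R2 = {A1, A3}.
A1 → A6 applies, adding A6
A3, A6 → A2 applies, adding A2
Closure: {A1, A2, A3, A6}.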